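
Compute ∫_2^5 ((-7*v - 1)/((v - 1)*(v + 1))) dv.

-11*log(2)

Factor the denominator: v**2 - 1 = (v + 1)(v - 1).
Partial fractions: (-7*v - 1)/((v - 1)*(v + 1)) = -3/(v + 1) - 4/(v - 1).
An antiderivative is F(v) = -4*log(v - 1) - 3*log(v + 1).
Then F(5) - F(2) = (-11*log(2) - 3*log(3)) - (-log(27)) = -11*log(2).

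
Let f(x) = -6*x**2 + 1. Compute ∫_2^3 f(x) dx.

-37

By the power rule, an antiderivative is F(x) = -2*x**3 + x.
Then F(3) - F(2) = (-51) - (-14) = -37.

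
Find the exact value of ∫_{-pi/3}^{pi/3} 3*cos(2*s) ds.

An antiderivative is F(s) = 3*sin(2*s)/2.
Then F(pi/3) - F(-pi/3) = (3*sqrt(3)/4) - (-3*sqrt(3)/4) = 3*sqrt(3)/2.

3*sqrt(3)/2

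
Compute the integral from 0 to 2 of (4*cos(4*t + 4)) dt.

sin(12) - sin(4)

Let u = 4*t + 4, so du = 4 dt. When t = 0, u = 4; when t = 2, u = 12.
The integral becomes ∫ cos(u) du from 4 to 12, with antiderivative sin(u).
Back in t: F(t) = sin(4*t + 4).
Then F(2) - F(0) = (sin(12)) - (sin(4)) = sin(12) - sin(4).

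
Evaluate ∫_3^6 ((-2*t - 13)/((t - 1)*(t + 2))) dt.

-8*log(5) + 14*log(2)

Factor the denominator: t**2 + t - 2 = (t + 2)(t - 1).
Partial fractions: (-2*t - 13)/((t - 1)*(t + 2)) = 3/(t + 2) - 5/(t - 1).
An antiderivative is F(t) = -5*log(t - 1) + 3*log(t + 2).
Then F(6) - F(3) = (-5*log(5) + 9*log(2)) - (-5*log(2) + 3*log(5)) = -8*log(5) + 14*log(2).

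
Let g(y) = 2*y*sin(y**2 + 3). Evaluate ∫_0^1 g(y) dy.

cos(3) - cos(4)

Let u = y**2 + 3, so du = 2*y dy. When y = 0, u = 3; when y = 1, u = 4.
The integral becomes ∫ sin(u) du from 3 to 4, with antiderivative -cos(u).
Back in y: F(y) = -cos(y**2 + 3).
Then F(1) - F(0) = (-cos(4)) - (-cos(3)) = cos(3) - cos(4).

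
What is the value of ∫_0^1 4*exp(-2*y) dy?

An antiderivative is F(y) = -2*exp(-2*y).
Then F(1) - F(0) = (-2*exp(-2)) - (-2) = 2 - 2*exp(-2).

2 - 2*exp(-2)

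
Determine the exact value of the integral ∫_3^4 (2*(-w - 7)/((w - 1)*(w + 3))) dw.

-6*log(3) + 2*log(2) + 2*log(7)

Factor the denominator: w**2 + 2*w - 3 = (w + 3)(w - 1).
Partial fractions: 2*(-w - 7)/((w - 1)*(w + 3)) = 2/(w + 3) - 4/(w - 1).
An antiderivative is F(w) = -4*log(w - 1) + 2*log(w + 3).
Then F(4) - F(3) = (log(49/81)) - (log(9/4)) = -6*log(3) + 2*log(2) + 2*log(7).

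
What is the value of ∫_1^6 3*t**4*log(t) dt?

Integrate by parts once (u = ln t, dv = 3*t**4 dt).
An antiderivative is F(t) = 3*t**5*(5*log(t) - 1)/25.
Then F(6) - F(1) = (-23328/25 + 23328*log(6)/5) - (-3/25) = -933 + 23328*log(6)/5.

-933 + 23328*log(6)/5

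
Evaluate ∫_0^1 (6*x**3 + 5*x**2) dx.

19/6

By the power rule, an antiderivative is F(x) = 3*x**4/2 + 5*x**3/3.
Then F(1) - F(0) = (19/6) - (0) = 19/6.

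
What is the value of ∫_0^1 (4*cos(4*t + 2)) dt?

Let u = 4*t + 2, so du = 4 dt. When t = 0, u = 2; when t = 1, u = 6.
The integral becomes ∫ cos(u) du from 2 to 6, with antiderivative sin(u).
Back in t: F(t) = sin(4*t + 2).
Then F(1) - F(0) = (sin(6)) - (sin(2)) = -sin(2) + sin(6).

-sin(2) + sin(6)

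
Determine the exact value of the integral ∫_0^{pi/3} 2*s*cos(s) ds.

-1 + sqrt(3)*pi/3

Integrate by parts once (u = s, dv = 2*cos(s) ds).
An antiderivative is F(s) = 2*s*sin(s) + 2*cos(s).
Then F(pi/3) - F(0) = (1 + sqrt(3)*pi/3) - (2) = -1 + sqrt(3)*pi/3.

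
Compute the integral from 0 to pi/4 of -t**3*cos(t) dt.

Integrate by parts 3 times (u = t^3, dv = -cos(t) dt).
An antiderivative is F(t) = -t**3*sin(t) - 3*t**2*cos(t) + 6*t*sin(t) + 6*cos(t).
Then F(pi/4) - F(0) = (sqrt(2)*(-12*pi**2 - pi**3 + 96*pi + 384)/128) - (6) = -6 - 3*sqrt(2)*pi**2/32 - sqrt(2)*pi**3/128 + 3*sqrt(2)*pi/4 + 3*sqrt(2).

-6 - 3*sqrt(2)*pi**2/32 - sqrt(2)*pi**3/128 + 3*sqrt(2)*pi/4 + 3*sqrt(2)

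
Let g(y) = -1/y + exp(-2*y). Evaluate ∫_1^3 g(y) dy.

-log(3) - exp(-6)/2 + exp(-2)/2

An antiderivative is F(y) = -log(y) - exp(-2*y)/2.
Then F(3) - F(1) = (-log(3) - exp(-6)/2) - (-exp(-2)/2) = -log(3) - exp(-6)/2 + exp(-2)/2.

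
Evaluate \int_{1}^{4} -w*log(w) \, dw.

15/4 - 16*log(2)

Integrate by parts once (u = ln w, dv = -w dw).
An antiderivative is F(w) = -w**2*(2*log(w) - 1)/4.
Then F(4) - F(1) = (4 - 16*log(2)) - (1/4) = 15/4 - 16*log(2).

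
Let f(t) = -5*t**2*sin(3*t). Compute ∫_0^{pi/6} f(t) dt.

Integrate by parts twice (u = t^2, dv = -5*sin(3*t) dt).
An antiderivative is F(t) = 5*t**2*cos(3*t)/3 - 10*t*sin(3*t)/9 - 10*cos(3*t)/27.
Then F(pi/6) - F(0) = (-5*pi/27) - (-10/27) = 10/27 - 5*pi/27.

10/27 - 5*pi/27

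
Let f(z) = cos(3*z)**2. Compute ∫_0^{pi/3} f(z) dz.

Use the identity cos^2(3*z) = (1 + cos(6*z))/2.
An antiderivative is F(z) = z/2 + sin(6*z)/12.
Then F(pi/3) - F(0) = (pi/6) - (0) = pi/6.

pi/6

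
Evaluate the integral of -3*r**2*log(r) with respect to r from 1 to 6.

Integrate by parts once (u = ln r, dv = -3*r**2 dr).
An antiderivative is F(r) = -r**3*(3*log(r) - 1)/3.
Then F(6) - F(1) = (-216*log(3) - 216*log(2) + 72) - (1/3) = -216*log(3) - 216*log(2) + 215/3.

-216*log(3) - 216*log(2) + 215/3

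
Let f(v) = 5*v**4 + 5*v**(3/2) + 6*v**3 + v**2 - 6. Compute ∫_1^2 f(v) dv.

By the power rule, an antiderivative is F(v) = 2*v**(5/2) + v**5 + 3*v**4/2 + v**3/3 - 6*v.
Then F(2) - F(1) = (8*sqrt(2) + 140/3) - (-7/6) = 8*sqrt(2) + 287/6.

8*sqrt(2) + 287/6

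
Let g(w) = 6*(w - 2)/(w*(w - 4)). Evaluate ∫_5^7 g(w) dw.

Factor the denominator: w**2 - 4*w = w(w - 4).
Partial fractions: 6*(w - 2)/(w*(w - 4)) = 3/w + 3/(w - 4).
An antiderivative is F(w) = 3*log(w) + 3*log(w - 4).
Then F(7) - F(5) = (3*log(3) + 3*log(7)) - (3*log(5)) = -3*log(5) + 3*log(3) + 3*log(7).

-3*log(5) + 3*log(3) + 3*log(7)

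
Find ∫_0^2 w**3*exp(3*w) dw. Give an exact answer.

2/27 + 46*exp(6)/27

Integrate by parts 3 times (u = w^3, dv = exp(3*w) dw).
An antiderivative is F(w) = (9*w**3 - 9*w**2 + 6*w - 2)*exp(3*w)/27.
Then F(2) - F(0) = (46*exp(6)/27) - (-2/27) = 2/27 + 46*exp(6)/27.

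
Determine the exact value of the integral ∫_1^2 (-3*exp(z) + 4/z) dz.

-3*exp(2) + log(16) + 3*exp(1)

An antiderivative is F(z) = -3*exp(z) + 4*log(z).
Then F(2) - F(1) = (-3*exp(2) + log(16)) - (-3*exp(1)) = -3*exp(2) + log(16) + 3*exp(1).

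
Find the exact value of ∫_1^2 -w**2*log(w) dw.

7/9 - 8*log(2)/3

Integrate by parts once (u = ln w, dv = -w**2 dw).
An antiderivative is F(w) = -w**3*(3*log(w) - 1)/9.
Then F(2) - F(1) = (8/9 - 8*log(2)/3) - (1/9) = 7/9 - 8*log(2)/3.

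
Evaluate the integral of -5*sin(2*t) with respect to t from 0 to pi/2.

-5

An antiderivative is F(t) = 5*cos(2*t)/2.
Then F(pi/2) - F(0) = (-5/2) - (5/2) = -5.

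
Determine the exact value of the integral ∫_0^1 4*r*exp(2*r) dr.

1 + exp(2)

Integrate by parts once (u = r, dv = 4*exp(2*r) dr).
An antiderivative is F(r) = (2*r - 1)*exp(2*r).
Then F(1) - F(0) = (exp(2)) - (-1) = 1 + exp(2).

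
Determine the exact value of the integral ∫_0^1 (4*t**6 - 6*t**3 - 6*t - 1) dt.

By the power rule, an antiderivative is F(t) = 4*t**7/7 - 3*t**4/2 - 3*t**2 - t.
Then F(1) - F(0) = (-69/14) - (0) = -69/14.

-69/14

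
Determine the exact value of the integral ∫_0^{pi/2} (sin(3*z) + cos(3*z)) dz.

An antiderivative is F(z) = sin(3*z)/3 - cos(3*z)/3.
Then F(pi/2) - F(0) = (-1/3) - (-1/3) = 0.

0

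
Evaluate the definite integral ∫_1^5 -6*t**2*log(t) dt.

248/3 - 250*log(5)

Integrate by parts once (u = ln t, dv = -6*t**2 dt).
An antiderivative is F(t) = -2*t**3*(3*log(t) - 1)/3.
Then F(5) - F(1) = (250/3 - 250*log(5)) - (2/3) = 248/3 - 250*log(5).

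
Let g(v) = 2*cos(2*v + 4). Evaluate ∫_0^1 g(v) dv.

Let u = 2*v + 4, so du = 2 dv. When v = 0, u = 4; when v = 1, u = 6.
The integral becomes ∫ cos(u) du from 4 to 6, with antiderivative sin(u).
Back in v: F(v) = sin(2*v + 4).
Then F(1) - F(0) = (sin(6)) - (sin(4)) = sin(6) - sin(4).

sin(6) - sin(4)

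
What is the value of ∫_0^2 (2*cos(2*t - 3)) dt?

sin(3) + sin(1)

Let u = 2*t - 3, so du = 2 dt. When t = 0, u = -3; when t = 2, u = 1.
The integral becomes ∫ cos(u) du from -3 to 1, with antiderivative sin(u).
Back in t: F(t) = sin(2*t - 3).
Then F(2) - F(0) = (sin(1)) - (-sin(3)) = sin(3) + sin(1).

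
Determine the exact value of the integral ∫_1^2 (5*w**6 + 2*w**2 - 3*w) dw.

By the power rule, an antiderivative is F(w) = 5*w**7/7 + 2*w**3/3 - 3*w**2/2.
Then F(2) - F(1) = (1906/21) - (-5/42) = 3817/42.

3817/42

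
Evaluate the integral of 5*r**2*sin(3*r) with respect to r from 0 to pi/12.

-10/27 - 5*sqrt(2)*pi**2/864 + 5*sqrt(2)*pi/108 + 5*sqrt(2)/27

Integrate by parts twice (u = r^2, dv = 5*sin(3*r) dr).
An antiderivative is F(r) = -5*r**2*cos(3*r)/3 + 10*r*sin(3*r)/9 + 10*cos(3*r)/27.
Then F(pi/12) - F(0) = (5*sqrt(2)*(-pi**2 + 8*pi + 32)/864) - (10/27) = -10/27 - 5*sqrt(2)*pi**2/864 + 5*sqrt(2)*pi/108 + 5*sqrt(2)/27.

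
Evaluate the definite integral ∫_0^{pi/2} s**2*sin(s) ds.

Integrate by parts twice (u = s^2, dv = sin(s) ds).
An antiderivative is F(s) = -s**2*cos(s) + 2*s*sin(s) + 2*cos(s).
Then F(pi/2) - F(0) = (pi) - (2) = -2 + pi.

-2 + pi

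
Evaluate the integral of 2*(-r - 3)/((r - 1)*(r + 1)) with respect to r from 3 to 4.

Factor the denominator: r**2 - 1 = (r + 1)(r - 1).
Partial fractions: 2*(-r - 3)/((r - 1)*(r + 1)) = 2/(r + 1) - 4/(r - 1).
An antiderivative is F(r) = -4*log(r - 1) + 2*log(r + 1).
Then F(4) - F(3) = (log(25/81)) - (0) = log(25/81).

log(25/81)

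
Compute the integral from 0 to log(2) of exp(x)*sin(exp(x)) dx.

-cos(2) + cos(1)

Let u = exp(x), so du = exp(x) dx. When x = 0, u = 1; when x = log(2), u = 2.
The integral becomes ∫ sin(u) du from 1 to 2, with antiderivative -cos(u).
Back in x: F(x) = -cos(exp(x)).
Then F(log(2)) - F(0) = (-cos(2)) - (-cos(1)) = -cos(2) + cos(1).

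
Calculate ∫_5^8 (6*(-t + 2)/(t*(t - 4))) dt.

-15*log(2) + 3*log(5)

Factor the denominator: t**2 - 4*t = t(t - 4).
Partial fractions: 6*(-t + 2)/(t*(t - 4)) = -3/t - 3/(t - 4).
An antiderivative is F(t) = -3*log(t) - 3*log(t - 4).
Then F(8) - F(5) = (-15*log(2)) - (-3*log(5)) = -15*log(2) + 3*log(5).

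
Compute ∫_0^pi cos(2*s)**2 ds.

Use the identity cos^2(2*s) = (1 + cos(4*s))/2.
An antiderivative is F(s) = s/2 + sin(4*s)/8.
Then F(pi) - F(0) = (pi/2) - (0) = pi/2.

pi/2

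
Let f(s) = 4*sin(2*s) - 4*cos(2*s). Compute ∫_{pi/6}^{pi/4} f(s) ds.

An antiderivative is F(s) = -2*sin(2*s) - 2*cos(2*s).
Then F(pi/4) - F(pi/6) = (-2) - (-sqrt(3) - 1) = -1 + sqrt(3).

-1 + sqrt(3)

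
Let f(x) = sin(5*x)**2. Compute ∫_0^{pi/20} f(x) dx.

Use the identity sin^2(5*x) = (1 - cos(10*x))/2.
An antiderivative is F(x) = x/2 - sin(10*x)/20.
Then F(pi/20) - F(0) = (-1/20 + pi/40) - (0) = -1/20 + pi/40.

-1/20 + pi/40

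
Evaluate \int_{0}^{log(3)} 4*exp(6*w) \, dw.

1456/3

Let u = exp(w), so du = exp(w) dw. When w = 0, u = 1; when w = log(3), u = 3.
The integral becomes 4·∫ u**5 du from 1 to 3, with antiderivative 2*u**6/3.
Back in w: F(w) = 2*exp(6*w)/3.
Then F(log(3)) - F(0) = (486) - (2/3) = 1456/3.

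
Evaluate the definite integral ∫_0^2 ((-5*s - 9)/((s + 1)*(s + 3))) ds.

-3*log(5) + log(3)

Factor the denominator: s**2 + 4*s + 3 = (s + 3)(s + 1).
Partial fractions: (-5*s - 9)/((s + 1)*(s + 3)) = -3/(s + 3) - 2/(s + 1).
An antiderivative is F(s) = -2*log(s + 1) - 3*log(s + 3).
Then F(2) - F(0) = (-3*log(5) - 2*log(3)) - (-log(27)) = -3*log(5) + log(3).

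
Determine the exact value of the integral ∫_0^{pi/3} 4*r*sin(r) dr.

-2*pi/3 + 2*sqrt(3)

Integrate by parts once (u = r, dv = 4*sin(r) dr).
An antiderivative is F(r) = -4*r*cos(r) + 4*sin(r).
Then F(pi/3) - F(0) = (-2*pi/3 + 2*sqrt(3)) - (0) = -2*pi/3 + 2*sqrt(3).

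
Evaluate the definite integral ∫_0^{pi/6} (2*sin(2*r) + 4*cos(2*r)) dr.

An antiderivative is F(r) = 2*sin(2*r) - cos(2*r).
Then F(pi/6) - F(0) = (-1/2 + sqrt(3)) - (-1) = 1/2 + sqrt(3).

1/2 + sqrt(3)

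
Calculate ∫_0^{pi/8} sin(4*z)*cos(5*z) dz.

Use the identity sin(4*z)cos(5*z) = [sin(9*z) + sin(-z)]/2.
An antiderivative is F(z) = cos(z)/2 - cos(9*z)/18.
Then F(pi/8) - F(0) = (5*sqrt(sqrt(2) + 2)/18) - (4/9) = -4/9 + 5*sqrt(sqrt(2) + 2)/18.

-4/9 + 5*sqrt(sqrt(2) + 2)/18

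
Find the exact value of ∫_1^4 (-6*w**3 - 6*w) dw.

-855/2

By the power rule, an antiderivative is F(w) = -3*w**4/2 - 3*w**2.
Then F(4) - F(1) = (-432) - (-9/2) = -855/2.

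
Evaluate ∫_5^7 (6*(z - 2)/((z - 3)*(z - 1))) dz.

log(27)

Factor the denominator: z**2 - 4*z + 3 = (z - 1)(z - 3).
Partial fractions: 6*(z - 2)/((z - 3)*(z - 1)) = 3/(z - 1) + 3/(z - 3).
An antiderivative is F(z) = 3*log(z - 3) + 3*log(z - 1).
Then F(7) - F(5) = (3*log(3) + 9*log(2)) - (9*log(2)) = log(27).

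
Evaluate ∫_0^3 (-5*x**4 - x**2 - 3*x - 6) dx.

-567/2

By the power rule, an antiderivative is F(x) = -x**5 - x**3/3 - 3*x**2/2 - 6*x.
Then F(3) - F(0) = (-567/2) - (0) = -567/2.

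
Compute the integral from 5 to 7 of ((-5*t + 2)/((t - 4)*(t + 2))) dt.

Factor the denominator: t**2 - 2*t - 8 = (t + 2)(t - 4).
Partial fractions: (-5*t + 2)/((t - 4)*(t + 2)) = -2/(t + 2) - 3/(t - 4).
An antiderivative is F(t) = -3*log(t - 4) - 2*log(t + 2).
Then F(7) - F(5) = (-7*log(3)) - (-log(49)) = -7*log(3) + 2*log(7).

-7*log(3) + 2*log(7)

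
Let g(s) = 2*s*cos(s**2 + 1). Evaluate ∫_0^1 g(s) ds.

Let u = s**2 + 1, so du = 2*s ds. When s = 0, u = 1; when s = 1, u = 2.
The integral becomes ∫ cos(u) du from 1 to 2, with antiderivative sin(u).
Back in s: F(s) = sin(s**2 + 1).
Then F(1) - F(0) = (sin(2)) - (sin(1)) = -sin(1) + sin(2).

-sin(1) + sin(2)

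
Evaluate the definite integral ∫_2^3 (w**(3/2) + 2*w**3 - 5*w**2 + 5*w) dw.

By the power rule, an antiderivative is F(w) = 2*w**(5/2)/5 + w**4/2 - 5*w**3/3 + 5*w**2/2.
Then F(3) - F(2) = (18*sqrt(3)/5 + 18) - (8*sqrt(2)/5 + 14/3) = -8*sqrt(2)/5 + 18*sqrt(3)/5 + 40/3.

-8*sqrt(2)/5 + 18*sqrt(3)/5 + 40/3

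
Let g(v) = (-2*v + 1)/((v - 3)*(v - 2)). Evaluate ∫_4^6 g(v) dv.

-5*log(3) + 3*log(2)

Factor the denominator: v**2 - 5*v + 6 = (v - 2)(v - 3).
Partial fractions: (-2*v + 1)/((v - 3)*(v - 2)) = 3/(v - 2) - 5/(v - 3).
An antiderivative is F(v) = -5*log(v - 3) + 3*log(v - 2).
Then F(6) - F(4) = (-5*log(3) + 6*log(2)) - (log(8)) = -5*log(3) + 3*log(2).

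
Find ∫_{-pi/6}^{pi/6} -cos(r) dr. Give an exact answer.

An antiderivative is F(r) = -sin(r).
Then F(pi/6) - F(-pi/6) = (-1/2) - (1/2) = -1.

-1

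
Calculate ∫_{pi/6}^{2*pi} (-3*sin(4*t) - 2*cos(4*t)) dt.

An antiderivative is F(t) = -sin(4*t)/2 + 3*cos(4*t)/4.
Then F(2*pi) - F(pi/6) = (3/4) - (-sqrt(3)/4 - 3/8) = sqrt(3)/4 + 9/8.

sqrt(3)/4 + 9/8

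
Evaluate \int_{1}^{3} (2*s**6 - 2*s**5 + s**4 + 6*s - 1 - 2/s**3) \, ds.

142196/315

By the power rule, an antiderivative is F(s) = 2*s**7/7 - s**6/3 + s**5/5 + 3*s**2 - s + s**(-2).
Then F(3) - F(1) = (143189/315) - (331/105) = 142196/315.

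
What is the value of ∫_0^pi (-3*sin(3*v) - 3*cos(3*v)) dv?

-2

An antiderivative is F(v) = -sin(3*v) + cos(3*v).
Then F(pi) - F(0) = (-1) - (1) = -2.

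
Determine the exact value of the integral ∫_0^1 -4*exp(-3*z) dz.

An antiderivative is F(z) = 4*exp(-3*z)/3.
Then F(1) - F(0) = (4*exp(-3)/3) - (4/3) = -4/3 + 4*exp(-3)/3.

-4/3 + 4*exp(-3)/3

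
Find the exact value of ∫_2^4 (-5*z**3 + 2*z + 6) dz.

By the power rule, an antiderivative is F(z) = -5*z**4/4 + z**2 + 6*z.
Then F(4) - F(2) = (-280) - (-4) = -276.

-276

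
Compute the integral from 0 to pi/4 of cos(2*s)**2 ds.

pi/8

Use the identity cos^2(2*s) = (1 + cos(4*s))/2.
An antiderivative is F(s) = s/2 + sin(4*s)/8.
Then F(pi/4) - F(0) = (pi/8) - (0) = pi/8.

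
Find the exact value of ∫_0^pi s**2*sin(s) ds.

Integrate by parts twice (u = s^2, dv = sin(s) ds).
An antiderivative is F(s) = -s**2*cos(s) + 2*s*sin(s) + 2*cos(s).
Then F(pi) - F(0) = (-2 + pi**2) - (2) = -4 + pi**2.

-4 + pi**2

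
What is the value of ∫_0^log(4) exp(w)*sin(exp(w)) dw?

cos(1) - cos(4)

Let u = exp(w), so du = exp(w) dw. When w = 0, u = 1; when w = log(4), u = 4.
The integral becomes ∫ sin(u) du from 1 to 4, with antiderivative -cos(u).
Back in w: F(w) = -cos(exp(w)).
Then F(log(4)) - F(0) = (-cos(4)) - (-cos(1)) = cos(1) - cos(4).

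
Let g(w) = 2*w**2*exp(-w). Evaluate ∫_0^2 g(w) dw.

4 - 20*exp(-2)

Integrate by parts twice (u = w^2, dv = 2*exp(-w) dw).
An antiderivative is F(w) = (-2*w**2 - 4*w - 4)*exp(-w).
Then F(2) - F(0) = (-20*exp(-2)) - (-4) = 4 - 20*exp(-2).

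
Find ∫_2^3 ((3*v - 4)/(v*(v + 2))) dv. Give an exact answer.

-8*log(2) - 2*log(3) + 5*log(5)

Factor the denominator: v**2 + 2*v = (v + 2)v.
Partial fractions: (3*v - 4)/(v*(v + 2)) = 5/(v + 2) - 2/v.
An antiderivative is F(v) = -2*log(v) + 5*log(v + 2).
Then F(3) - F(2) = (-2*log(3) + 5*log(5)) - (8*log(2)) = -8*log(2) - 2*log(3) + 5*log(5).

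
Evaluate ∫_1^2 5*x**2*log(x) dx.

Integrate by parts once (u = ln x, dv = 5*x**2 dx).
An antiderivative is F(x) = 5*x**3*(3*log(x) - 1)/9.
Then F(2) - F(1) = (-40/9 + 40*log(2)/3) - (-5/9) = -35/9 + 40*log(2)/3.

-35/9 + 40*log(2)/3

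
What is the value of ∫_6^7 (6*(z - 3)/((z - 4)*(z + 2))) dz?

-16*log(2) + 11*log(3)

Factor the denominator: z**2 - 2*z - 8 = (z + 2)(z - 4).
Partial fractions: 6*(z - 3)/((z - 4)*(z + 2)) = 5/(z + 2) + 1/(z - 4).
An antiderivative is F(z) = log(z - 4) + 5*log(z + 2).
Then F(7) - F(6) = (11*log(3)) - (16*log(2)) = -16*log(2) + 11*log(3).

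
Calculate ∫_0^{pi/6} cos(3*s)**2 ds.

pi/12

Use the identity cos^2(3*s) = (1 + cos(6*s))/2.
An antiderivative is F(s) = s/2 + sin(6*s)/12.
Then F(pi/6) - F(0) = (pi/12) - (0) = pi/12.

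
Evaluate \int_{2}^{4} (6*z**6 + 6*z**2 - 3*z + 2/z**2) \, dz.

196395/14

By the power rule, an antiderivative is F(z) = 6*z**7/7 + 2*z**3 - 3*z**2/2 - 2/z.
Then F(4) - F(2) = (198057/14) - (831/7) = 196395/14.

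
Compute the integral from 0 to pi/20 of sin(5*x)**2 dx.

Use the identity sin^2(5*x) = (1 - cos(10*x))/2.
An antiderivative is F(x) = x/2 - sin(10*x)/20.
Then F(pi/20) - F(0) = (-1/20 + pi/40) - (0) = -1/20 + pi/40.

-1/20 + pi/40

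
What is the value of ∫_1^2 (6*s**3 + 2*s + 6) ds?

By the power rule, an antiderivative is F(s) = 3*s**4/2 + s**2 + 6*s.
Then F(2) - F(1) = (40) - (17/2) = 63/2.

63/2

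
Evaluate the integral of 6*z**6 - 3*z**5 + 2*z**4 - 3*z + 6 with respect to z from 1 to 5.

2113616/35

By the power rule, an antiderivative is F(z) = 6*z**7/7 - z**6/2 + 2*z**5/5 - 3*z**2/2 + 6*z.
Then F(5) - F(1) = (422760/7) - (184/35) = 2113616/35.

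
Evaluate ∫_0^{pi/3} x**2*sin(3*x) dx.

Integrate by parts twice (u = x^2, dv = sin(3*x) dx).
An antiderivative is F(x) = -x**2*cos(3*x)/3 + 2*x*sin(3*x)/9 + 2*cos(3*x)/27.
Then F(pi/3) - F(0) = (-2/27 + pi**2/27) - (2/27) = -4/27 + pi**2/27.

-4/27 + pi**2/27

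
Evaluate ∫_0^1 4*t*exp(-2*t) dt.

Integrate by parts once (u = t, dv = 4*exp(-2*t) dt).
An antiderivative is F(t) = (-2*t - 1)*exp(-2*t).
Then F(1) - F(0) = (-3*exp(-2)) - (-1) = 1 - 3*exp(-2).

1 - 3*exp(-2)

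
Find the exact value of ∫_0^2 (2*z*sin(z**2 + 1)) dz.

Let u = z**2 + 1, so du = 2*z dz. When z = 0, u = 1; when z = 2, u = 5.
The integral becomes ∫ sin(u) du from 1 to 5, with antiderivative -cos(u).
Back in z: F(z) = -cos(z**2 + 1).
Then F(2) - F(0) = (-cos(5)) - (-cos(1)) = -cos(5) + cos(1).

-cos(5) + cos(1)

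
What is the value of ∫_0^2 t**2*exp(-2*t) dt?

Integrate by parts twice (u = t^2, dv = exp(-2*t) dt).
An antiderivative is F(t) = (-2*t**2 - 2*t - 1)*exp(-2*t)/4.
Then F(2) - F(0) = (-13*exp(-4)/4) - (-1/4) = (-13 + exp(4))*exp(-4)/4.

(-13 + exp(4))*exp(-4)/4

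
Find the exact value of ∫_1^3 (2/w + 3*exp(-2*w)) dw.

An antiderivative is F(w) = 2*log(w) - 3*exp(-2*w)/2.
Then F(3) - F(1) = (-3*exp(-6)/2 + 2*log(3)) - (-3*exp(-2)/2) = -3*exp(-6)/2 + 3*exp(-2)/2 + 2*log(3).

-3*exp(-6)/2 + 3*exp(-2)/2 + 2*log(3)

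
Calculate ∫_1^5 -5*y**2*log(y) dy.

620/9 - 625*log(5)/3

Integrate by parts once (u = ln y, dv = -5*y**2 dy).
An antiderivative is F(y) = -5*y**3*(3*log(y) - 1)/9.
Then F(5) - F(1) = (625/9 - 625*log(5)/3) - (5/9) = 620/9 - 625*log(5)/3.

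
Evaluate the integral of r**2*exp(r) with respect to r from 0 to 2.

-2 + 2*exp(2)

Integrate by parts twice (u = r^2, dv = exp(r) dr).
An antiderivative is F(r) = (r**2 - 2*r + 2)*exp(r).
Then F(2) - F(0) = (2*exp(2)) - (2) = -2 + 2*exp(2).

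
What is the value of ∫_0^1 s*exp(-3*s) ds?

Integrate by parts once (u = s, dv = exp(-3*s) ds).
An antiderivative is F(s) = (-3*s - 1)*exp(-3*s)/9.
Then F(1) - F(0) = (-4*exp(-3)/9) - (-1/9) = (-4 + exp(3))*exp(-3)/9.

(-4 + exp(3))*exp(-3)/9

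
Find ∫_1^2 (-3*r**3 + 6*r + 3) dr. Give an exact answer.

3/4

By the power rule, an antiderivative is F(r) = -3*r**4/4 + 3*r**2 + 3*r.
Then F(2) - F(1) = (6) - (21/4) = 3/4.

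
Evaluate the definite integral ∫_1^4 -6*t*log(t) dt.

Integrate by parts once (u = ln t, dv = -6*t dt).
An antiderivative is F(t) = -3*t**2*(2*log(t) - 1)/2.
Then F(4) - F(1) = (24 - 96*log(2)) - (3/2) = 45/2 - 96*log(2).

45/2 - 96*log(2)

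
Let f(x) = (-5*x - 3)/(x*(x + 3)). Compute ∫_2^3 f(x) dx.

Factor the denominator: x**2 + 3*x = (x + 3)x.
Partial fractions: (-5*x - 3)/(x*(x + 3)) = -4/(x + 3) - 1/x.
An antiderivative is F(x) = -log(x) - 4*log(x + 3).
Then F(3) - F(2) = (-5*log(3) - 4*log(2)) - (-4*log(5) - log(2)) = -5*log(3) - 3*log(2) + 4*log(5).

-5*log(3) - 3*log(2) + 4*log(5)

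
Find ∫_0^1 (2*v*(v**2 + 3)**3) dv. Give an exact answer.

Let u = v**2 + 3, so du = 2*v dv. When v = 0, u = 3; when v = 1, u = 4.
The integral becomes ∫ u**3 du from 3 to 4, with antiderivative u**4/4.
Back in v: F(v) = (v**2 + 3)**4/4.
Then F(1) - F(0) = (64) - (81/4) = 175/4.

175/4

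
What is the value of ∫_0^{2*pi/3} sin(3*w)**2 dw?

Use the identity sin^2(3*w) = (1 - cos(6*w))/2.
An antiderivative is F(w) = w/2 - sin(6*w)/12.
Then F(2*pi/3) - F(0) = (pi/3) - (0) = pi/3.

pi/3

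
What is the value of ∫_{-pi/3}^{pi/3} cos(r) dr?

sqrt(3)

An antiderivative is F(r) = sin(r).
Then F(pi/3) - F(-pi/3) = (sqrt(3)/2) - (-sqrt(3)/2) = sqrt(3).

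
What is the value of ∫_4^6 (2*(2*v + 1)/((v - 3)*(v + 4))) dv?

-4*log(2) + 2*log(3) + 2*log(5)

Factor the denominator: v**2 + v - 12 = (v + 4)(v - 3).
Partial fractions: 2*(2*v + 1)/((v - 3)*(v + 4)) = 2/(v + 4) + 2/(v - 3).
An antiderivative is F(v) = 2*log(v - 3) + 2*log(v + 4).
Then F(6) - F(4) = (2*log(2) + 2*log(3) + 2*log(5)) - (log(64)) = -4*log(2) + 2*log(3) + 2*log(5).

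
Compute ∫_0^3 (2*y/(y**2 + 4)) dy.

Let u = y**2 + 4, so du = 2*y dy. When y = 0, u = 4; when y = 3, u = 13.
The integral becomes ∫ 1/u du from 4 to 13, with antiderivative log(u).
Back in y: F(y) = log(y**2 + 4).
Then F(3) - F(0) = (log(13)) - (log(4)) = log(13/4).

log(13/4)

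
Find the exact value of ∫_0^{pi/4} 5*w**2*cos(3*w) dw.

5*sqrt(2)*(-24*pi - 32 + 9*pi**2)/864

Integrate by parts twice (u = w^2, dv = 5*cos(3*w) dw).
An antiderivative is F(w) = 5*w**2*sin(3*w)/3 + 10*w*cos(3*w)/9 - 10*sin(3*w)/27.
Then F(pi/4) - F(0) = (5*sqrt(2)*(-24*pi - 32 + 9*pi**2)/864) - (0) = 5*sqrt(2)*(-24*pi - 32 + 9*pi**2)/864.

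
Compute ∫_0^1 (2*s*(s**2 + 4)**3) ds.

369/4

Let u = s**2 + 4, so du = 2*s ds. When s = 0, u = 4; when s = 1, u = 5.
The integral becomes ∫ u**3 du from 4 to 5, with antiderivative u**4/4.
Back in s: F(s) = (s**2 + 4)**4/4.
Then F(1) - F(0) = (625/4) - (64) = 369/4.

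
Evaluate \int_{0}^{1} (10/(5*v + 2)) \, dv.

Let u = 5*v + 2, so du = 5 dv. When v = 0, u = 2; when v = 1, u = 7.
The integral becomes 2·∫ 1/u du from 2 to 7, with antiderivative 2*log(u).
Back in v: F(v) = 2*log(5*v + 2).
Then F(1) - F(0) = (log(49)) - (log(4)) = log(49/4).

log(49/4)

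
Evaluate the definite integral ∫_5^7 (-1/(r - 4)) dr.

An antiderivative is F(r) = -log(r - 4).
Then F(7) - F(5) = (-log(3)) - (0) = -log(3).

-log(3)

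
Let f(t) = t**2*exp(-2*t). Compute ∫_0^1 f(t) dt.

(-5 + exp(2))*exp(-2)/4

Integrate by parts twice (u = t^2, dv = exp(-2*t) dt).
An antiderivative is F(t) = (-2*t**2 - 2*t - 1)*exp(-2*t)/4.
Then F(1) - F(0) = (-5*exp(-2)/4) - (-1/4) = (-5 + exp(2))*exp(-2)/4.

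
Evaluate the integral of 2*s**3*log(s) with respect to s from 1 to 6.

Integrate by parts once (u = ln s, dv = 2*s**3 ds).
An antiderivative is F(s) = s**4*(4*log(s) - 1)/8.
Then F(6) - F(1) = (-162 + 648*log(2) + 648*log(3)) - (-1/8) = -1295/8 + 648*log(2) + 648*log(3).

-1295/8 + 648*log(2) + 648*log(3)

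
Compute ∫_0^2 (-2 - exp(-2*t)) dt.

-9/2 + exp(-4)/2

An antiderivative is F(t) = -2*t + exp(-2*t)/2.
Then F(2) - F(0) = (-4 + exp(-4)/2) - (1/2) = -9/2 + exp(-4)/2.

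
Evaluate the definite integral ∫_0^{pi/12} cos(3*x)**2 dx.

1/12 + pi/24

Use the identity cos^2(3*x) = (1 + cos(6*x))/2.
An antiderivative is F(x) = x/2 + sin(6*x)/12.
Then F(pi/12) - F(0) = (1/12 + pi/24) - (0) = 1/12 + pi/24.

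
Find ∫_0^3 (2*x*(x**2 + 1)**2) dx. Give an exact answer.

Let u = x**2 + 1, so du = 2*x dx. When x = 0, u = 1; when x = 3, u = 10.
The integral becomes ∫ u**2 du from 1 to 10, with antiderivative u**3/3.
Back in x: F(x) = (x**2 + 1)**3/3.
Then F(3) - F(0) = (1000/3) - (1/3) = 333.

333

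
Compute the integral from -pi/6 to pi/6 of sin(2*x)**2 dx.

Use the identity sin^2(2*x) = (1 - cos(4*x))/2.
An antiderivative is F(x) = x/2 - sin(4*x)/8.
Then F(pi/6) - F(-pi/6) = (-sqrt(3)/16 + pi/12) - (-pi/12 + sqrt(3)/16) = -sqrt(3)/8 + pi/6.

-sqrt(3)/8 + pi/6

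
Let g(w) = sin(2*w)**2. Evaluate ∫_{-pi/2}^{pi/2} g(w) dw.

Use the identity sin^2(2*w) = (1 - cos(4*w))/2.
An antiderivative is F(w) = w/2 - sin(4*w)/8.
Then F(pi/2) - F(-pi/2) = (pi/4) - (-pi/4) = pi/2.

pi/2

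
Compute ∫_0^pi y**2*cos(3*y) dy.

-2*pi/9

Integrate by parts twice (u = y^2, dv = cos(3*y) dy).
An antiderivative is F(y) = y**2*sin(3*y)/3 + 2*y*cos(3*y)/9 - 2*sin(3*y)/27.
Then F(pi) - F(0) = (-2*pi/9) - (0) = -2*pi/9.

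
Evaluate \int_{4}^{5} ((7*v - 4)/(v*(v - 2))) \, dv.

Factor the denominator: v**2 - 2*v = v(v - 2).
Partial fractions: (7*v - 4)/(v*(v - 2)) = 2/v + 5/(v - 2).
An antiderivative is F(v) = 2*log(v) + 5*log(v - 2).
Then F(5) - F(4) = (2*log(5) + 5*log(3)) - (9*log(2)) = -9*log(2) + 2*log(5) + 5*log(3).

-9*log(2) + 2*log(5) + 5*log(3)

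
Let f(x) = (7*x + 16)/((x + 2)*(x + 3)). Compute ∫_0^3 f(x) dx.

3*log(2) + 2*log(5)

Factor the denominator: x**2 + 5*x + 6 = (x + 3)(x + 2).
Partial fractions: (7*x + 16)/((x + 2)*(x + 3)) = 5/(x + 3) + 2/(x + 2).
An antiderivative is F(x) = 2*log(x + 2) + 5*log(x + 3).
Then F(3) - F(0) = (2*log(5) + 5*log(2) + 5*log(3)) - (2*log(2) + 5*log(3)) = 3*log(2) + 2*log(5).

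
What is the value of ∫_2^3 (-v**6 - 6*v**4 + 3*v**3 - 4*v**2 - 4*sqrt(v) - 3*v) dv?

-223199/420 - 8*sqrt(3) + 16*sqrt(2)/3

By the power rule, an antiderivative is F(v) = -v**7/7 - 6*v**5/5 + 3*v**4/4 - 8*v**(3/2)/3 - 4*v**3/3 - 3*v**2/2.
Then F(3) - F(2) = (-82989/140 - 8*sqrt(3)) - (-6442/105 - 16*sqrt(2)/3) = -223199/420 - 8*sqrt(3) + 16*sqrt(2)/3.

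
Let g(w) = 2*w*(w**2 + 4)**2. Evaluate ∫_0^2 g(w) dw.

448/3

Let u = w**2 + 4, so du = 2*w dw. When w = 0, u = 4; when w = 2, u = 8.
The integral becomes ∫ u**2 du from 4 to 8, with antiderivative u**3/3.
Back in w: F(w) = (w**2 + 4)**3/3.
Then F(2) - F(0) = (512/3) - (64/3) = 448/3.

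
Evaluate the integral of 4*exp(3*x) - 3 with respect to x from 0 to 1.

-13/3 + 4*exp(3)/3

An antiderivative is F(x) = 4*exp(3*x)/3 - 3*x.
Then F(1) - F(0) = (-3 + 4*exp(3)/3) - (4/3) = -13/3 + 4*exp(3)/3.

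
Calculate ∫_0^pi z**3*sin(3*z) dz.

Integrate by parts 3 times (u = z^3, dv = sin(3*z) dz).
An antiderivative is F(z) = -z**3*cos(3*z)/3 + z**2*sin(3*z)/3 + 2*z*cos(3*z)/9 - 2*sin(3*z)/27.
Then F(pi) - F(0) = (pi*(-2 + 3*pi**2)/9) - (0) = pi*(-2 + 3*pi**2)/9.

pi*(-2 + 3*pi**2)/9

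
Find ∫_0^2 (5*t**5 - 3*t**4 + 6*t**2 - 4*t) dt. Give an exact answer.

By the power rule, an antiderivative is F(t) = 5*t**6/6 - 3*t**5/5 + 2*t**3 - 2*t**2.
Then F(2) - F(0) = (632/15) - (0) = 632/15.

632/15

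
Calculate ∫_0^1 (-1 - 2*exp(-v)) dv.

-3 + 2*exp(-1)

An antiderivative is F(v) = -v + 2*exp(-v).
Then F(1) - F(0) = (-1 + 2*exp(-1)) - (2) = -3 + 2*exp(-1).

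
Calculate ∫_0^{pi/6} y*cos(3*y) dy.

-1/9 + pi/18

Integrate by parts once (u = y, dv = cos(3*y) dy).
An antiderivative is F(y) = y*sin(3*y)/3 + cos(3*y)/9.
Then F(pi/6) - F(0) = (pi/18) - (1/9) = -1/9 + pi/18.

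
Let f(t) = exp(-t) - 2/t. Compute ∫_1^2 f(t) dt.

An antiderivative is F(t) = -2*log(t) - exp(-t).
Then F(2) - F(1) = (-2*log(2) - exp(-2)) - (-exp(-1)) = -2*log(2) - exp(-2) + exp(-1).

-2*log(2) - exp(-2) + exp(-1)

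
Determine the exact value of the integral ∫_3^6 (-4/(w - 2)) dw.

An antiderivative is F(w) = -4*log(w - 2).
Then F(6) - F(3) = (-8*log(2)) - (0) = -8*log(2).

-8*log(2)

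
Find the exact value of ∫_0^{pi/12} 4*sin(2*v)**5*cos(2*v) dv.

Let u = sin(2*v), so du = 2*cos(2*v) dv. When v = 0, u = 0; when v = pi/12, u = 1/2.
The integral becomes 2·∫ u**5 du from 0 to 1/2, with antiderivative u**6/3.
Back in v: F(v) = sin(2*v)**6/3.
Then F(pi/12) - F(0) = (1/192) - (0) = 1/192.

1/192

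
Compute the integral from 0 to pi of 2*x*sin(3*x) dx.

Integrate by parts once (u = x, dv = 2*sin(3*x) dx).
An antiderivative is F(x) = -2*x*cos(3*x)/3 + 2*sin(3*x)/9.
Then F(pi) - F(0) = (2*pi/3) - (0) = 2*pi/3.

2*pi/3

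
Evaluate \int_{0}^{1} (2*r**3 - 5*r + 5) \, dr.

By the power rule, an antiderivative is F(r) = r**4/2 - 5*r**2/2 + 5*r.
Then F(1) - F(0) = (3) - (0) = 3.

3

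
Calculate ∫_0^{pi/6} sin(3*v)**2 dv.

pi/12

Use the identity sin^2(3*v) = (1 - cos(6*v))/2.
An antiderivative is F(v) = v/2 - sin(6*v)/12.
Then F(pi/6) - F(0) = (pi/12) - (0) = pi/12.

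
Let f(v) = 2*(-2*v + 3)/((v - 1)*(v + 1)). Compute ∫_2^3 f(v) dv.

-9*log(2) + 5*log(3)

Factor the denominator: v**2 - 1 = (v + 1)(v - 1).
Partial fractions: 2*(-2*v + 3)/((v - 1)*(v + 1)) = -5/(v + 1) + 1/(v - 1).
An antiderivative is F(v) = log(v - 1) - 5*log(v + 1).
Then F(3) - F(2) = (-9*log(2)) - (-5*log(3)) = -9*log(2) + 5*log(3).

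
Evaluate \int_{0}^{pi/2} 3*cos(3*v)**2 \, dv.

3*pi/4

Use the identity cos^2(3*v) = (1 + cos(6*v))/2.
An antiderivative is F(v) = 3*v/2 + sin(6*v)/4.
Then F(pi/2) - F(0) = (3*pi/4) - (0) = 3*pi/4.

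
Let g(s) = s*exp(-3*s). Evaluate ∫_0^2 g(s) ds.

(-7 + exp(6))*exp(-6)/9

Integrate by parts once (u = s, dv = exp(-3*s) ds).
An antiderivative is F(s) = (-3*s - 1)*exp(-3*s)/9.
Then F(2) - F(0) = (-7*exp(-6)/9) - (-1/9) = (-7 + exp(6))*exp(-6)/9.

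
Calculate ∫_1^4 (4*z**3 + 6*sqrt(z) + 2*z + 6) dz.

316

By the power rule, an antiderivative is F(z) = z**4 + 4*z**(3/2) + z**2 + 6*z.
Then F(4) - F(1) = (328) - (12) = 316.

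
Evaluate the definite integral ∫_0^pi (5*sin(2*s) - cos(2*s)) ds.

An antiderivative is F(s) = -sin(2*s)/2 - 5*cos(2*s)/2.
Then F(pi) - F(0) = (-5/2) - (-5/2) = 0.

0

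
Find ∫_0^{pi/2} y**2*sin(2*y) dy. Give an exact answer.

Integrate by parts twice (u = y^2, dv = sin(2*y) dy).
An antiderivative is F(y) = -y**2*cos(2*y)/2 + y*sin(2*y)/2 + cos(2*y)/4.
Then F(pi/2) - F(0) = (-1/4 + pi**2/8) - (1/4) = -1/2 + pi**2/8.

-1/2 + pi**2/8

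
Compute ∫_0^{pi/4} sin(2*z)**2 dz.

Use the identity sin^2(2*z) = (1 - cos(4*z))/2.
An antiderivative is F(z) = z/2 - sin(4*z)/8.
Then F(pi/4) - F(0) = (pi/8) - (0) = pi/8.

pi/8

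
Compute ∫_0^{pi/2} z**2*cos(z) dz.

-2 + pi**2/4

Integrate by parts twice (u = z^2, dv = cos(z) dz).
An antiderivative is F(z) = z**2*sin(z) + 2*z*cos(z) - 2*sin(z).
Then F(pi/2) - F(0) = (-2 + pi**2/4) - (0) = -2 + pi**2/4.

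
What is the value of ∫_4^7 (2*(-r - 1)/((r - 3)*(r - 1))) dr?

-log(64)

Factor the denominator: r**2 - 4*r + 3 = (r - 1)(r - 3).
Partial fractions: 2*(-r - 1)/((r - 3)*(r - 1)) = 2/(r - 1) - 4/(r - 3).
An antiderivative is F(r) = -4*log(r - 3) + 2*log(r - 1).
Then F(7) - F(4) = (log(9/64)) - (log(9)) = -log(64).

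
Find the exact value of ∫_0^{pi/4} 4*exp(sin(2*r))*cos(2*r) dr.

Let u = sin(2*r), so du = 2*cos(2*r) dr. When r = 0, u = 0; when r = pi/4, u = 1.
The integral becomes 2·∫ exp(u) du from 0 to 1, with antiderivative 2*exp(u).
Back in r: F(r) = 2*exp(sin(2*r)).
Then F(pi/4) - F(0) = (2*E) - (2) = -2 + 2*E.

-2 + 2*E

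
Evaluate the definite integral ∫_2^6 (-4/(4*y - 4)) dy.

An antiderivative is F(y) = -log(4*y - 4).
Then F(6) - F(2) = (-log(20)) - (-log(4)) = -log(5).

-log(5)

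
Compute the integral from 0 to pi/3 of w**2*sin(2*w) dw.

Integrate by parts twice (u = w^2, dv = sin(2*w) dw).
An antiderivative is F(w) = -w**2*cos(2*w)/2 + w*sin(2*w)/2 + cos(2*w)/4.
Then F(pi/3) - F(0) = (-1/8 + pi**2/36 + sqrt(3)*pi/12) - (1/4) = -3/8 + pi**2/36 + sqrt(3)*pi/12.

-3/8 + pi**2/36 + sqrt(3)*pi/12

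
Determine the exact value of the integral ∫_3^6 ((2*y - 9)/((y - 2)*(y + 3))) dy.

Factor the denominator: y**2 + y - 6 = (y + 3)(y - 2).
Partial fractions: (2*y - 9)/((y - 2)*(y + 3)) = 3/(y + 3) - 1/(y - 2).
An antiderivative is F(y) = -log(y - 2) + 3*log(y + 3).
Then F(6) - F(3) = (-2*log(2) + 6*log(3)) - (3*log(2) + 3*log(3)) = log(27/32).

log(27/32)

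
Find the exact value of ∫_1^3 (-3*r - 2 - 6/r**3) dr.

By the power rule, an antiderivative is F(r) = -3*r**2/2 - 2*r + 3/r**2.
Then F(3) - F(1) = (-115/6) - (-1/2) = -56/3.

-56/3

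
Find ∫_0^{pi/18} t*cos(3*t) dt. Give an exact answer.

-1/9 + pi/108 + sqrt(3)/18

Integrate by parts once (u = t, dv = cos(3*t) dt).
An antiderivative is F(t) = t*sin(3*t)/3 + cos(3*t)/9.
Then F(pi/18) - F(0) = (pi/108 + sqrt(3)/18) - (1/9) = -1/9 + pi/108 + sqrt(3)/18.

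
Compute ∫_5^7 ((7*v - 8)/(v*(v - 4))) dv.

-2*log(5) + 2*log(7) + 5*log(3)

Factor the denominator: v**2 - 4*v = v(v - 4).
Partial fractions: (7*v - 8)/(v*(v - 4)) = 2/v + 5/(v - 4).
An antiderivative is F(v) = 2*log(v) + 5*log(v - 4).
Then F(7) - F(5) = (2*log(7) + 5*log(3)) - (log(25)) = -2*log(5) + 2*log(7) + 5*log(3).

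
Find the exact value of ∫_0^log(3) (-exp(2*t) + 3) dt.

An antiderivative is F(t) = -exp(2*t)/2 + 3*t.
Then F(log(3)) - F(0) = (-9/2 + log(27)) - (-1/2) = -4 + log(27).

-4 + log(27)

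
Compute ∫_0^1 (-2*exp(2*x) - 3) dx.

-exp(2) - 2

An antiderivative is F(x) = -exp(2*x) - 3*x.
Then F(1) - F(0) = (-exp(2) - 3) - (-1) = -exp(2) - 2.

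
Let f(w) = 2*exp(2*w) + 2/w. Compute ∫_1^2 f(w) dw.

-exp(2) + log(4) + exp(4)

An antiderivative is F(w) = exp(2*w) + 2*log(w).
Then F(2) - F(1) = (log(4) + exp(4)) - (exp(2)) = -exp(2) + log(4) + exp(4).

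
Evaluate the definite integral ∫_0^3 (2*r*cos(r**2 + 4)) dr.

sin(13) - sin(4)

Let u = r**2 + 4, so du = 2*r dr. When r = 0, u = 4; when r = 3, u = 13.
The integral becomes ∫ cos(u) du from 4 to 13, with antiderivative sin(u).
Back in r: F(r) = sin(r**2 + 4).
Then F(3) - F(0) = (sin(13)) - (sin(4)) = sin(13) - sin(4).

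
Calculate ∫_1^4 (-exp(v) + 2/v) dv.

An antiderivative is F(v) = -exp(v) + 2*log(v).
Then F(4) - F(1) = (-exp(4) + log(16)) - (-exp(1)) = -exp(4) + exp(1) + log(16).

-exp(4) + exp(1) + log(16)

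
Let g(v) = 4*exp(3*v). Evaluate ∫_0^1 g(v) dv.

-4/3 + 4*exp(3)/3

An antiderivative is F(v) = 4*exp(3*v)/3.
Then F(1) - F(0) = (4*exp(3)/3) - (4/3) = -4/3 + 4*exp(3)/3.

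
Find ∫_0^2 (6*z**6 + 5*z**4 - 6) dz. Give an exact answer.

By the power rule, an antiderivative is F(z) = 6*z**7/7 + z**5 - 6*z.
Then F(2) - F(0) = (908/7) - (0) = 908/7.

908/7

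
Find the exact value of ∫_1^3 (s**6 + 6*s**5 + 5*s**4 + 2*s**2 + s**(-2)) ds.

9102/7

By the power rule, an antiderivative is F(s) = s**7/7 + s**6 + s**5 + 2*s**3/3 - 1/s.
Then F(3) - F(1) = (27344/21) - (38/21) = 9102/7.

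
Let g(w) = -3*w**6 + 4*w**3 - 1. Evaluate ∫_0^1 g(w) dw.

-3/7

By the power rule, an antiderivative is F(w) = -3*w**7/7 + w**4 - w.
Then F(1) - F(0) = (-3/7) - (0) = -3/7.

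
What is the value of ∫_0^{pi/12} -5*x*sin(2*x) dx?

Integrate by parts once (u = x, dv = -5*sin(2*x) dx).
An antiderivative is F(x) = 5*x*cos(2*x)/2 - 5*sin(2*x)/4.
Then F(pi/12) - F(0) = (-5/8 + 5*sqrt(3)*pi/48) - (0) = -5/8 + 5*sqrt(3)*pi/48.

-5/8 + 5*sqrt(3)*pi/48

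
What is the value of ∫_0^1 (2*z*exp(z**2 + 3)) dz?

Let u = z**2 + 3, so du = 2*z dz. When z = 0, u = 3; when z = 1, u = 4.
The integral becomes ∫ exp(u) du from 3 to 4, with antiderivative exp(u).
Back in z: F(z) = exp(z**2 + 3).
Then F(1) - F(0) = (exp(4)) - (exp(3)) = -exp(3) + exp(4).

-exp(3) + exp(4)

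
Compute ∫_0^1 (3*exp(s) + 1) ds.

-2 + 3*E

An antiderivative is F(s) = s + 3*exp(s).
Then F(1) - F(0) = (1 + 3*E) - (3) = -2 + 3*E.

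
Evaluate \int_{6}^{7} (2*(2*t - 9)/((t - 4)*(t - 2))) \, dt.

Factor the denominator: t**2 - 6*t + 8 = (t - 2)(t - 4).
Partial fractions: 2*(2*t - 9)/((t - 4)*(t - 2)) = 5/(t - 2) - 1/(t - 4).
An antiderivative is F(t) = -log(t - 4) + 5*log(t - 2).
Then F(7) - F(6) = (-log(3) + 5*log(5)) - (9*log(2)) = -9*log(2) - log(3) + 5*log(5).

-9*log(2) - log(3) + 5*log(5)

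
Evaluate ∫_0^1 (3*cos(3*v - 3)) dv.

Let u = 3*v - 3, so du = 3 dv. When v = 0, u = -3; when v = 1, u = 0.
The integral becomes ∫ cos(u) du from -3 to 0, with antiderivative sin(u).
Back in v: F(v) = sin(3*v - 3).
Then F(1) - F(0) = (0) - (-sin(3)) = sin(3).

sin(3)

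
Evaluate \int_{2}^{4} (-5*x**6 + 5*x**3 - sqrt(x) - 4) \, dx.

By the power rule, an antiderivative is F(x) = -5*x**7/7 + 5*x**4/4 - 2*x**(3/2)/3 - 4*x.
Then F(4) - F(2) = (-239488/21) - (-556/7 - 4*sqrt(2)/3) = -237820/21 + 4*sqrt(2)/3.

-237820/21 + 4*sqrt(2)/3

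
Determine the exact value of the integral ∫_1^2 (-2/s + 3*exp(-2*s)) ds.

An antiderivative is F(s) = -2*log(s) - 3*exp(-2*s)/2.
Then F(2) - F(1) = (-2*log(2) - 3*exp(-4)/2) - (-3*exp(-2)/2) = -2*log(2) - 3*exp(-4)/2 + 3*exp(-2)/2.

-2*log(2) - 3*exp(-4)/2 + 3*exp(-2)/2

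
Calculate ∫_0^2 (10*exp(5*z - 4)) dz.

Let u = 5*z - 4, so du = 5 dz. When z = 0, u = -4; when z = 2, u = 6.
The integral becomes 2·∫ exp(u) du from -4 to 6, with antiderivative 2*exp(u).
Back in z: F(z) = 2*exp(5*z - 4).
Then F(2) - F(0) = (2*exp(6)) - (2*exp(-4)) = -(2 - 2*exp(10))*exp(-4).

-(2 - 2*exp(10))*exp(-4)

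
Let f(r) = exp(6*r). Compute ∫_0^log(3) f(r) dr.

364/3

Let u = exp(r), so du = exp(r) dr. When r = 0, u = 1; when r = log(3), u = 3.
The integral becomes ∫ u**5 du from 1 to 3, with antiderivative u**6/6.
Back in r: F(r) = exp(6*r)/6.
Then F(log(3)) - F(0) = (243/2) - (1/6) = 364/3.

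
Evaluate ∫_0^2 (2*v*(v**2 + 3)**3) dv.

580

Let u = v**2 + 3, so du = 2*v dv. When v = 0, u = 3; when v = 2, u = 7.
The integral becomes ∫ u**3 du from 3 to 7, with antiderivative u**4/4.
Back in v: F(v) = (v**2 + 3)**4/4.
Then F(2) - F(0) = (2401/4) - (81/4) = 580.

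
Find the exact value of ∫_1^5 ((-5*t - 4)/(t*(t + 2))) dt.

Factor the denominator: t**2 + 2*t = (t + 2)t.
Partial fractions: (-5*t - 4)/(t*(t + 2)) = -3/(t + 2) - 2/t.
An antiderivative is F(t) = -2*log(t) - 3*log(t + 2).
Then F(5) - F(1) = (-3*log(7) - 2*log(5)) - (-log(27)) = -3*log(7) - 2*log(5) + 3*log(3).

-3*log(7) - 2*log(5) + 3*log(3)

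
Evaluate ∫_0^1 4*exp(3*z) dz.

An antiderivative is F(z) = 4*exp(3*z)/3.
Then F(1) - F(0) = (4*exp(3)/3) - (4/3) = -4/3 + 4*exp(3)/3.

-4/3 + 4*exp(3)/3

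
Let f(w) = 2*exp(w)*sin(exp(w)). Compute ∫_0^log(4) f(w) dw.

Let u = exp(w), so du = exp(w) dw. When w = 0, u = 1; when w = log(4), u = 4.
The integral becomes 2·∫ sin(u) du from 1 to 4, with antiderivative -2*cos(u).
Back in w: F(w) = -2*cos(exp(w)).
Then F(log(4)) - F(0) = (-2*cos(4)) - (-2*cos(1)) = 2*cos(1) - 2*cos(4).

2*cos(1) - 2*cos(4)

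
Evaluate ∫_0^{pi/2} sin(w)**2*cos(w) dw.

1/3

Let u = sin(w), so du = cos(w) dw. When w = 0, u = 0; when w = pi/2, u = 1.
The integral becomes ∫ u**2 du from 0 to 1, with antiderivative u**3/3.
Back in w: F(w) = sin(w)**3/3.
Then F(pi/2) - F(0) = (1/3) - (0) = 1/3.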